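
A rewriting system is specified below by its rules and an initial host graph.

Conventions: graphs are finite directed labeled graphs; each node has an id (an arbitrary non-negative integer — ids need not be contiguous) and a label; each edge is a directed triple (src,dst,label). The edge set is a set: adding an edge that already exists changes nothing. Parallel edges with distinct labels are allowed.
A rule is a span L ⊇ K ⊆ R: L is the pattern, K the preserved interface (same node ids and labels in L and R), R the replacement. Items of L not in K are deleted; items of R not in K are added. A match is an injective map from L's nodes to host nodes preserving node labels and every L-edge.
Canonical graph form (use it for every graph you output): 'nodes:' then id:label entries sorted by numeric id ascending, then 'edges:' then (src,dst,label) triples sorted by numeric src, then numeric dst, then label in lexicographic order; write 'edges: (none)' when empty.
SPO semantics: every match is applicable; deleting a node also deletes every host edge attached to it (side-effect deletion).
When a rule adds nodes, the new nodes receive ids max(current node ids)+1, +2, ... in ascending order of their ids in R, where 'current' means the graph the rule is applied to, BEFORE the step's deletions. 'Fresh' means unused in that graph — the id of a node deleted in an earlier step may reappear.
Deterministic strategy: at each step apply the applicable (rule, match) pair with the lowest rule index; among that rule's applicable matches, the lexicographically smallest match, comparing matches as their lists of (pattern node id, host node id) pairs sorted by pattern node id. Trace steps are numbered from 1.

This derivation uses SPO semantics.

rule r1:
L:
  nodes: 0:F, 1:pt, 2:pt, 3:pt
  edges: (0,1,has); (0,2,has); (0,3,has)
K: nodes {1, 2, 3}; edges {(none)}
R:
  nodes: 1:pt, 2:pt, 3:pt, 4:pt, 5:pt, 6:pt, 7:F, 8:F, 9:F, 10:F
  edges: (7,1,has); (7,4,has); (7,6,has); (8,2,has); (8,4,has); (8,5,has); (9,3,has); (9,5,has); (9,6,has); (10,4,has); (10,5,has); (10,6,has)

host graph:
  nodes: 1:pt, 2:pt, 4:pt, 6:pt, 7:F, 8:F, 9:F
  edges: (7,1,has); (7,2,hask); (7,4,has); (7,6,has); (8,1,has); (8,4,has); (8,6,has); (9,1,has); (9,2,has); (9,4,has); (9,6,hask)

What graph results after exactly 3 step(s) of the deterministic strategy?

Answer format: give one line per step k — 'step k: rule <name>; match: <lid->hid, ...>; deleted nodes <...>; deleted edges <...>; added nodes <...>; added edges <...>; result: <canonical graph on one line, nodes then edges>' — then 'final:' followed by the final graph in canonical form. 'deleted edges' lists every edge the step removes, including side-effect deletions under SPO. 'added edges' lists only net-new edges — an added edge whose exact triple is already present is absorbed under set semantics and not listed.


step 1: rule r1; match: 0->7, 1->1, 2->4, 3->6; deleted nodes 7; deleted edges (7,1,has); (7,2,hask); (7,4,has); (7,6,has); added nodes 10, 11, 12, 13, 14, 15, 16; added edges (13,1,has); (13,10,has); (13,12,has); (14,4,has); (14,10,has); (14,11,has); (15,6,has); (15,11,has); (15,12,has); (16,10,has); (16,11,has); (16,12,has); result: nodes: 1:pt, 2:pt, 4:pt, 6:pt, 8:F, 9:F, 10:pt, 11:pt, 12:pt, 13:F, 14:F, 15:F, 16:F edges: (8,1,has); (8,4,has); (8,6,has); (9,1,has); (9,2,has); (9,4,has); (9,6,hask); (13,1,has); (13,10,has); (13,12,has); (14,4,has); (14,10,has); (14,11,has); (15,6,has); (15,11,has); (15,12,has); (16,10,has); (16,11,has); (16,12,has)
step 2: rule r1; match: 0->8, 1->1, 2->4, 3->6; deleted nodes 8; deleted edges (8,1,has); (8,4,has); (8,6,has); added nodes 17, 18, 19, 20, 21, 22, 23; added edges (20,1,has); (20,17,has); (20,19,has); (21,4,has); (21,17,has); (21,18,has); (22,6,has); (22,18,has); (22,19,has); (23,17,has); (23,18,has); (23,19,has); result: nodes: 1:pt, 2:pt, 4:pt, 6:pt, 9:F, 10:pt, 11:pt, 12:pt, 13:F, 14:F, 15:F, 16:F, 17:pt, 18:pt, 19:pt, 20:F, 21:F, 22:F, 23:F edges: (9,1,has); (9,2,has); (9,4,has); (9,6,hask); (13,1,has); (13,10,has); (13,12,has); (14,4,has); (14,10,has); (14,11,has); (15,6,has); (15,11,has); (15,12,has); (16,10,has); (16,11,has); (16,12,has); (20,1,has); (20,17,has); (20,19,has); (21,4,has); (21,17,has); (21,18,has); (22,6,has); (22,18,has); (22,19,has); (23,17,has); (23,18,has); (23,19,has)
step 3: rule r1; match: 0->9, 1->1, 2->2, 3->4; deleted nodes 9; deleted edges (9,1,has); (9,2,has); (9,4,has); (9,6,hask); added nodes 24, 25, 26, 27, 28, 29, 30; added edges (27,1,has); (27,24,has); (27,26,has); (28,2,has); (28,24,has); (28,25,has); (29,4,has); (29,25,has); (29,26,has); (30,24,has); (30,25,has); (30,26,has); result: nodes: 1:pt, 2:pt, 4:pt, 6:pt, 10:pt, 11:pt, 12:pt, 13:F, 14:F, 15:F, 16:F, 17:pt, 18:pt, 19:pt, 20:F, 21:F, 22:F, 23:F, 24:pt, 25:pt, 26:pt, 27:F, 28:F, 29:F, 30:F edges: (13,1,has); (13,10,has); (13,12,has); (14,4,has); (14,10,has); (14,11,has); (15,6,has); (15,11,has); (15,12,has); (16,10,has); (16,11,has); (16,12,has); (20,1,has); (20,17,has); (20,19,has); (21,4,has); (21,17,has); (21,18,has); (22,6,has); (22,18,has); (22,19,has); (23,17,has); (23,18,has); (23,19,has); (27,1,has); (27,24,has); (27,26,has); (28,2,has); (28,24,has); (28,25,has); (29,4,has); (29,25,has); (29,26,has); (30,24,has); (30,25,has); (30,26,has)
final:
nodes: 1:pt, 2:pt, 4:pt, 6:pt, 10:pt, 11:pt, 12:pt, 13:F, 14:F, 15:F, 16:F, 17:pt, 18:pt, 19:pt, 20:F, 21:F, 22:F, 23:F, 24:pt, 25:pt, 26:pt, 27:F, 28:F, 29:F, 30:F
edges: (13,1,has); (13,10,has); (13,12,has); (14,4,has); (14,10,has); (14,11,has); (15,6,has); (15,11,has); (15,12,has); (16,10,has); (16,11,has); (16,12,has); (20,1,has); (20,17,has); (20,19,has); (21,4,has); (21,17,has); (21,18,has); (22,6,has); (22,18,has); (22,19,has); (23,17,has); (23,18,has); (23,19,has); (27,1,has); (27,24,has); (27,26,has); (28,2,has); (28,24,has); (28,25,has); (29,4,has); (29,25,has); (29,26,has); (30,24,has); (30,25,has); (30,26,has)


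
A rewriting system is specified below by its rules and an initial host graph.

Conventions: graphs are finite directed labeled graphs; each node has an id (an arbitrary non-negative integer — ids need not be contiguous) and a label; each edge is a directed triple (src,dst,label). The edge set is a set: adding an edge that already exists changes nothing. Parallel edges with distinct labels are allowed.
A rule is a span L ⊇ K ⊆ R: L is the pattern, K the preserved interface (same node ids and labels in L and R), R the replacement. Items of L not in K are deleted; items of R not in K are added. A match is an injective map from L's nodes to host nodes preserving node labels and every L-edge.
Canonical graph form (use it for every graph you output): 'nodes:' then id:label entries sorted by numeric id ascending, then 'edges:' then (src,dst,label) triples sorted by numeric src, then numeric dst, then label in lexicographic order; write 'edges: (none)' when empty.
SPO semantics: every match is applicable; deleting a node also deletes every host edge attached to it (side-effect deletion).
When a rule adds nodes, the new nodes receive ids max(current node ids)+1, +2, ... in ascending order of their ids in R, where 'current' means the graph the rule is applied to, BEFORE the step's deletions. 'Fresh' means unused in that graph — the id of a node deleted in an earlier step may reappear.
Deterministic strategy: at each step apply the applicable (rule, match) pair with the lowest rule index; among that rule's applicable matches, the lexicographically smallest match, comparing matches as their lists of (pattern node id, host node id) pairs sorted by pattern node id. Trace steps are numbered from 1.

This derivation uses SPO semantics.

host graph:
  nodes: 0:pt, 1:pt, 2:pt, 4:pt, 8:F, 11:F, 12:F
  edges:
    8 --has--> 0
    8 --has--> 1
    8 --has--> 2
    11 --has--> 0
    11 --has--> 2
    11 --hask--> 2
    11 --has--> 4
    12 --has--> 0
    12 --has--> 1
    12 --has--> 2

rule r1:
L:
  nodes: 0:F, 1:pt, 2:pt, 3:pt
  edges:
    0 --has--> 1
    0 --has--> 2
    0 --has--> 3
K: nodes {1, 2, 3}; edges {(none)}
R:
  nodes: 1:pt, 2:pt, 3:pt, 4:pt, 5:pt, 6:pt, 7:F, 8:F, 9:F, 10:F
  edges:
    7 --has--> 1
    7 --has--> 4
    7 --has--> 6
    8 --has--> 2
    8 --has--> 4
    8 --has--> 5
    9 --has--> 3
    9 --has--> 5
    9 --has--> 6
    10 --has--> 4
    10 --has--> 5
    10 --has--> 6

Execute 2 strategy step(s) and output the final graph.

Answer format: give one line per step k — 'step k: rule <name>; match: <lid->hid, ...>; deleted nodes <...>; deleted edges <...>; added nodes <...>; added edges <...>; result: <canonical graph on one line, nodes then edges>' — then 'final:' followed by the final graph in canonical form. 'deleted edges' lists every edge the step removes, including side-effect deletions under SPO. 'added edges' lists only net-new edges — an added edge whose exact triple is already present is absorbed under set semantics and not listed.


step 1: rule r1; match: 0->8, 1->0, 2->1, 3->2; deleted nodes 8; deleted edges (8,0,has); (8,1,has); (8,2,has); added nodes 13, 14, 15, 16, 17, 18, 19; added edges (16,0,has); (16,13,has); (16,15,has); (17,1,has); (17,13,has); (17,14,has); (18,2,has); (18,14,has); (18,15,has); (19,13,has); (19,14,has); (19,15,has); result: nodes: 0:pt, 1:pt, 2:pt, 4:pt, 11:F, 12:F, 13:pt, 14:pt, 15:pt, 16:F, 17:F, 18:F, 19:F edges: (11,0,has); (11,2,has); (11,2,hask); (11,4,has); (12,0,has); (12,1,has); (12,2,has); (16,0,has); (16,13,has); (16,15,has); (17,1,has); (17,13,has); (17,14,has); (18,2,has); (18,14,has); (18,15,has); (19,13,has); (19,14,has); (19,15,has)
step 2: rule r1; match: 0->11, 1->0, 2->2, 3->4; deleted nodes 11; deleted edges (11,0,has); (11,2,has); (11,2,hask); (11,4,has); added nodes 20, 21, 22, 23, 24, 25, 26; added edges (23,0,has); (23,20,has); (23,22,has); (24,2,has); (24,20,has); (24,21,has); (25,4,has); (25,21,has); (25,22,has); (26,20,has); (26,21,has); (26,22,has); result: nodes: 0:pt, 1:pt, 2:pt, 4:pt, 12:F, 13:pt, 14:pt, 15:pt, 16:F, 17:F, 18:F, 19:F, 20:pt, 21:pt, 22:pt, 23:F, 24:F, 25:F, 26:F edges: (12,0,has); (12,1,has); (12,2,has); (16,0,has); (16,13,has); (16,15,has); (17,1,has); (17,13,has); (17,14,has); (18,2,has); (18,14,has); (18,15,has); (19,13,has); (19,14,has); (19,15,has); (23,0,has); (23,20,has); (23,22,has); (24,2,has); (24,20,has); (24,21,has); (25,4,has); (25,21,has); (25,22,has); (26,20,has); (26,21,has); (26,22,has)
final:
nodes: 0:pt, 1:pt, 2:pt, 4:pt, 12:F, 13:pt, 14:pt, 15:pt, 16:F, 17:F, 18:F, 19:F, 20:pt, 21:pt, 22:pt, 23:F, 24:F, 25:F, 26:F
edges: (12,0,has); (12,1,has); (12,2,has); (16,0,has); (16,13,has); (16,15,has); (17,1,has); (17,13,has); (17,14,has); (18,2,has); (18,14,has); (18,15,has); (19,13,has); (19,14,has); (19,15,has); (23,0,has); (23,20,has); (23,22,has); (24,2,has); (24,20,has); (24,21,has); (25,4,has); (25,21,has); (25,22,has); (26,20,has); (26,21,has); (26,22,has)


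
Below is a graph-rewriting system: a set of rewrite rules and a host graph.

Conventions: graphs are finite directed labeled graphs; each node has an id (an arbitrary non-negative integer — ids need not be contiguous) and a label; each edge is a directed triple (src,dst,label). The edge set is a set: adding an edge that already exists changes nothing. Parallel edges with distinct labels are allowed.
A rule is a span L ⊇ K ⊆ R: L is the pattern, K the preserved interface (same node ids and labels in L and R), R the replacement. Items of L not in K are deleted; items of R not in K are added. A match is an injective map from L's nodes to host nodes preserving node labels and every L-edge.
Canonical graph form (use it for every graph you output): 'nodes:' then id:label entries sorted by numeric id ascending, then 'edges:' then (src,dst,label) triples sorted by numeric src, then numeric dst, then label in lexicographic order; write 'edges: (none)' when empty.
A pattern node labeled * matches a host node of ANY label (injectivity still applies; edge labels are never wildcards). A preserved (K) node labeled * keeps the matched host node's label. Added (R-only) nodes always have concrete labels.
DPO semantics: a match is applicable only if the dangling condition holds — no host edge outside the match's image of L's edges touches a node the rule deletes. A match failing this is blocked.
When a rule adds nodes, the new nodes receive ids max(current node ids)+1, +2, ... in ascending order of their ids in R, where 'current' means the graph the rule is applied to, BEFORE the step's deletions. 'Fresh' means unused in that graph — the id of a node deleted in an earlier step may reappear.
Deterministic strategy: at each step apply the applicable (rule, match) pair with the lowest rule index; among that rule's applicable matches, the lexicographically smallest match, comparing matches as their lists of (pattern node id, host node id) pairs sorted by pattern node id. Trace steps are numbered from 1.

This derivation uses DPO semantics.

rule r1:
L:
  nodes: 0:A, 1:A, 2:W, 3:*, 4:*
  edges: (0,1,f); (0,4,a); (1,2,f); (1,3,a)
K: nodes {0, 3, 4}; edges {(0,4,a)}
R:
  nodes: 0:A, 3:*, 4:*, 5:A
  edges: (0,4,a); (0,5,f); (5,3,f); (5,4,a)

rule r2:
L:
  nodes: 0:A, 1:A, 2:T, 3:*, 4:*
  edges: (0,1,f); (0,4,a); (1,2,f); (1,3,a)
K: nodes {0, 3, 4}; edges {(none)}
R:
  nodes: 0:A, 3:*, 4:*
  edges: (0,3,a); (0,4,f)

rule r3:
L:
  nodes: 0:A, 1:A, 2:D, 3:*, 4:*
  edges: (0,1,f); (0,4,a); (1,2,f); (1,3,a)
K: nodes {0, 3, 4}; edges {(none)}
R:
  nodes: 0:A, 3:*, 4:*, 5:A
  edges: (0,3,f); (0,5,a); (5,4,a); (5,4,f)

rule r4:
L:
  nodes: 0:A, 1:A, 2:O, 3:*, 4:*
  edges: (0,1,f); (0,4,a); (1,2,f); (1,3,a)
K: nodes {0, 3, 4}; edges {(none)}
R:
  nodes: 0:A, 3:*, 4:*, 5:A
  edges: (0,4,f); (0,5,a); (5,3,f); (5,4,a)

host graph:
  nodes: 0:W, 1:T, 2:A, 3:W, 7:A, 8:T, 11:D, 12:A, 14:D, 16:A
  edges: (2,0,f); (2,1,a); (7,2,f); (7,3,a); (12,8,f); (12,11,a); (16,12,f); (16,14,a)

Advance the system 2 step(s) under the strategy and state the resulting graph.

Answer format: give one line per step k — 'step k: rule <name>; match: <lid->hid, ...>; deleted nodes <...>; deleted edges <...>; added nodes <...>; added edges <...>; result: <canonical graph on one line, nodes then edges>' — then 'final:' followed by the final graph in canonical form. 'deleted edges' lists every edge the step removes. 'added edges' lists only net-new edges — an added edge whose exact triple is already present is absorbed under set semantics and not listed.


step 1: rule r1; match: 0->7, 1->2, 2->0, 3->1, 4->3; deleted nodes 0, 2; deleted edges (2,0,f); (2,1,a); (7,2,f); added nodes 17; added edges (7,17,f); (17,1,f); (17,3,a); result: nodes: 1:T, 3:W, 7:A, 8:T, 11:D, 12:A, 14:D, 16:A, 17:A edges: (7,3,a); (7,17,f); (12,8,f); (12,11,a); (16,12,f); (16,14,a); (17,1,f); (17,3,a)
step 2: rule r2; match: 0->16, 1->12, 2->8, 3->11, 4->14; deleted nodes 8, 12; deleted edges (12,8,f); (12,11,a); (16,12,f); (16,14,a); added nodes (none); added edges (16,11,a); (16,14,f); result: nodes: 1:T, 3:W, 7:A, 11:D, 14:D, 16:A, 17:A edges: (7,3,a); (7,17,f); (16,11,a); (16,14,f); (17,1,f); (17,3,a)
final:
nodes: 1:T, 3:W, 7:A, 11:D, 14:D, 16:A, 17:A
edges: (7,3,a); (7,17,f); (16,11,a); (16,14,f); (17,1,f); (17,3,a)


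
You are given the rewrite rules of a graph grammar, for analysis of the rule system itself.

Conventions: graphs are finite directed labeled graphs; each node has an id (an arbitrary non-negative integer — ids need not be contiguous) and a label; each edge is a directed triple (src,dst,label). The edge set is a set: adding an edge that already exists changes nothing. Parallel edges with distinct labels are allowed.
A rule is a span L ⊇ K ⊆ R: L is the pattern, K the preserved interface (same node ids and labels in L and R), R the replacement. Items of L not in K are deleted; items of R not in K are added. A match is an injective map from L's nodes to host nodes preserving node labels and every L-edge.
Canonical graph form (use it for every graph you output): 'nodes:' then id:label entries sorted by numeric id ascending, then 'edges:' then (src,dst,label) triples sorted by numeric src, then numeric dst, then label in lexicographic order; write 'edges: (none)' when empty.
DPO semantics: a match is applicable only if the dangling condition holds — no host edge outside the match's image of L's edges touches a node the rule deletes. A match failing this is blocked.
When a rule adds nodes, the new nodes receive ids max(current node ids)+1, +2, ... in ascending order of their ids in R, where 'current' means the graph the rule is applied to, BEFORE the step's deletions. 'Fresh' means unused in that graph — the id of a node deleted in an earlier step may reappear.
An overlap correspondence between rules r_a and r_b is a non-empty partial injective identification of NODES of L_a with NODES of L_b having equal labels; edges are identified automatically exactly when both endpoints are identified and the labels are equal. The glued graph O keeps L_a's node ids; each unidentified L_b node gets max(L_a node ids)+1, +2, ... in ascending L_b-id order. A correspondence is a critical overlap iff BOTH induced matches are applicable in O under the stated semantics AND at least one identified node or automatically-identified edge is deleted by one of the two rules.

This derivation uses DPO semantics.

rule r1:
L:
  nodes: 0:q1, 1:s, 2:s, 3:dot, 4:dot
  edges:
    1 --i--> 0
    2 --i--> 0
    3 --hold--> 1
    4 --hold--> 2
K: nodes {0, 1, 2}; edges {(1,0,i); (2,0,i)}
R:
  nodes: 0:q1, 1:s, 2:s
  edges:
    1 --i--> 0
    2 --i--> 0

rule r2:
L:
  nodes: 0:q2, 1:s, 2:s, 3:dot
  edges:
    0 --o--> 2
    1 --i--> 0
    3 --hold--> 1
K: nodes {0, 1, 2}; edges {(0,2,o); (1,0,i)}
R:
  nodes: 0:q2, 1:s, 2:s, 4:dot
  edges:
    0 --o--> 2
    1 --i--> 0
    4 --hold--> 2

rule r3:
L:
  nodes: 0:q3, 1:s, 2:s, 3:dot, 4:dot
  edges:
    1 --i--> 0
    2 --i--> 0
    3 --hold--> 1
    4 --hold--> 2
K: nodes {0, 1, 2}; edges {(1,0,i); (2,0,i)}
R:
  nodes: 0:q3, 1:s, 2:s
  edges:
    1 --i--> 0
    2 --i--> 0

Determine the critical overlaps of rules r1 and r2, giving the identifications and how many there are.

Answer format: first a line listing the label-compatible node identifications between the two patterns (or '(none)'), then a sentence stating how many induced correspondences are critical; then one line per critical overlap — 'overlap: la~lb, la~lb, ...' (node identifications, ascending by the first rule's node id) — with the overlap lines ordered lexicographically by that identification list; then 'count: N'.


label-compatible node identifications between L(r1) and L(r2): 1~1, 1~2, 2~1, 2~2, 3~3, 4~3
4 of the induced correspondences are critical overlaps of r1 and r2.
overlap: 1~1, 2~2, 3~3
overlap: 1~1, 3~3
overlap: 1~2, 2~1, 4~3
overlap: 2~1, 4~3
count: 4


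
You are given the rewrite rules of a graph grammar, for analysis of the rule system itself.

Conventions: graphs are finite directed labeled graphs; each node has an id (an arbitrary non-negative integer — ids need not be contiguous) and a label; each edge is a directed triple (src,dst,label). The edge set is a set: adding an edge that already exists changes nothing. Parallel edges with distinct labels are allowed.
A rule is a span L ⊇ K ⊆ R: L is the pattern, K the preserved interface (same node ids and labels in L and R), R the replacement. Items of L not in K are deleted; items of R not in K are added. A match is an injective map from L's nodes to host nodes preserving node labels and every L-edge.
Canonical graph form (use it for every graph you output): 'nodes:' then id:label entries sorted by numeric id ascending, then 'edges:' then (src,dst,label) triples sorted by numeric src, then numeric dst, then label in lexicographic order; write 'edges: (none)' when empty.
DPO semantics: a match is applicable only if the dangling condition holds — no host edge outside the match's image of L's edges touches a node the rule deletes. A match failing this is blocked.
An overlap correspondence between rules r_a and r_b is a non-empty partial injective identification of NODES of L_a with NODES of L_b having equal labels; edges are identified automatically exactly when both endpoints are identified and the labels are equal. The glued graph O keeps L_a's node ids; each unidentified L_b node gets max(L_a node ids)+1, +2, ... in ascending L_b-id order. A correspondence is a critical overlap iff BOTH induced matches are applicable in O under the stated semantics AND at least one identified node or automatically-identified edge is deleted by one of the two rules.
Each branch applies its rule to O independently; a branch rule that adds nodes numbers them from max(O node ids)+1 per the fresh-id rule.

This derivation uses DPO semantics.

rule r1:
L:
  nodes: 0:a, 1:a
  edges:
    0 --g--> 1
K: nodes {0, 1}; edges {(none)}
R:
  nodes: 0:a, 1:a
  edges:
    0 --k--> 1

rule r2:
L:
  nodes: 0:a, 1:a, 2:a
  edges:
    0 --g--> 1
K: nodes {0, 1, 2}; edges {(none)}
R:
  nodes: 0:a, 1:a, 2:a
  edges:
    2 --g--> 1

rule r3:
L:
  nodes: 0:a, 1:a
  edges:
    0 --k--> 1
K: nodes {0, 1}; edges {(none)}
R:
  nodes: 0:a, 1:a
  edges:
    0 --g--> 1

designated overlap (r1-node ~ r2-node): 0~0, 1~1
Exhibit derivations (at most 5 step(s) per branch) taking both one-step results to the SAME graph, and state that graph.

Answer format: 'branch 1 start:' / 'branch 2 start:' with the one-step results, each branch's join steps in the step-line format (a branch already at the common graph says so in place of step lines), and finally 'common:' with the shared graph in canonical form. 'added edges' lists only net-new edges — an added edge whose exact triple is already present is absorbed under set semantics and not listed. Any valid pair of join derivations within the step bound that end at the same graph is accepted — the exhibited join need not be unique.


branch 1 start:
nodes: 0:a, 1:a, 2:a
edges: (0,1,k)
branch 2 start:
nodes: 0:a, 1:a, 2:a
edges: (2,1,g)
branch 1 step 1: rule r3; match: 0->0, 1->1; deleted nodes (none); deleted edges (0,1,k); added nodes (none); added edges (0,1,g); result: nodes: 0:a, 1:a, 2:a edges: (0,1,g)
branch 2 step 1: rule r2; match: 0->2, 1->1, 2->0; deleted nodes (none); deleted edges (2,1,g); added nodes (none); added edges (0,1,g); result: nodes: 0:a, 1:a, 2:a edges: (0,1,g)
common:
nodes: 0:a, 1:a, 2:a
edges: (0,1,g)


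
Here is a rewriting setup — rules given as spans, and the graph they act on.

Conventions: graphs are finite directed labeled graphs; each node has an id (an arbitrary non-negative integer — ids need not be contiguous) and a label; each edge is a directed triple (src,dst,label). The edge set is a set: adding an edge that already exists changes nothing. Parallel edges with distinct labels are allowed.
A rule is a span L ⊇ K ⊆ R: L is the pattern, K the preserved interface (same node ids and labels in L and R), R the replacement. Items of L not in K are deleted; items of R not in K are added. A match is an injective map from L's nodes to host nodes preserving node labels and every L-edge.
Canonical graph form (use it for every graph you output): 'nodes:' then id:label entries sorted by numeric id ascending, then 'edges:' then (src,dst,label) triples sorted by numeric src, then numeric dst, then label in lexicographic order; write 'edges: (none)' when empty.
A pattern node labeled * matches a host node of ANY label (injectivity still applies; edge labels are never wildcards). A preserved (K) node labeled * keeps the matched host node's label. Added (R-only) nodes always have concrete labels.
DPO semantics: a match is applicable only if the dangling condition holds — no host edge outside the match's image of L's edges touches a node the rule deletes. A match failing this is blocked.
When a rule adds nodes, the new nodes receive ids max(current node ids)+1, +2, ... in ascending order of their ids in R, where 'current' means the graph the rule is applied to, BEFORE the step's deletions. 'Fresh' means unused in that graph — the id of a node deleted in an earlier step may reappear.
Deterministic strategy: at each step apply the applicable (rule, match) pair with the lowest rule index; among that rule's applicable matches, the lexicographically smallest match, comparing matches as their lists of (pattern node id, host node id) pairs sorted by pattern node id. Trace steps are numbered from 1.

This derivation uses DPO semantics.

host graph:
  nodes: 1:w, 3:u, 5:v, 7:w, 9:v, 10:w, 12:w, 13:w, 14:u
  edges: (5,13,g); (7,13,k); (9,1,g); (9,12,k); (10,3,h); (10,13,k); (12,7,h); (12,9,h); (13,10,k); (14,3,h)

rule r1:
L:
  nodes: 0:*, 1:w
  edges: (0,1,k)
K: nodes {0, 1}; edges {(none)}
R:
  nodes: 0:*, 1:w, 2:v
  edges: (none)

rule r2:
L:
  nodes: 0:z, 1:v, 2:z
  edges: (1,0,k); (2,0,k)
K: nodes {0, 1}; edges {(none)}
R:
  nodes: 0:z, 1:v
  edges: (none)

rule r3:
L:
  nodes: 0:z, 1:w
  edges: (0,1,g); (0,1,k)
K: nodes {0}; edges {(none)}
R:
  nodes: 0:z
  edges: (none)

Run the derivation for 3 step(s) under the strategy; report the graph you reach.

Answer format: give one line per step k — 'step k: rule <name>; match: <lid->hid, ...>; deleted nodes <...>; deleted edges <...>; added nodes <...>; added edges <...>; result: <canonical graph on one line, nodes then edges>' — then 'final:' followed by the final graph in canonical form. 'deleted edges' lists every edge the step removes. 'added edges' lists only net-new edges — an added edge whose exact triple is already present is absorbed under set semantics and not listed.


step 1: rule r1; match: 0->7, 1->13; deleted nodes (none); deleted edges (7,13,k); added nodes 15; added edges (none); result: nodes: 1:w, 3:u, 5:v, 7:w, 9:v, 10:w, 12:w, 13:w, 14:u, 15:v edges: (5,13,g); (9,1,g); (9,12,k); (10,3,h); (10,13,k); (12,7,h); (12,9,h); (13,10,k); (14,3,h)
step 2: rule r1; match: 0->9, 1->12; deleted nodes (none); deleted edges (9,12,k); added nodes 16; added edges (none); result: nodes: 1:w, 3:u, 5:v, 7:w, 9:v, 10:w, 12:w, 13:w, 14:u, 15:v, 16:v edges: (5,13,g); (9,1,g); (10,3,h); (10,13,k); (12,7,h); (12,9,h); (13,10,k); (14,3,h)
step 3: rule r1; match: 0->10, 1->13; deleted nodes (none); deleted edges (10,13,k); added nodes 17; added edges (none); result: nodes: 1:w, 3:u, 5:v, 7:w, 9:v, 10:w, 12:w, 13:w, 14:u, 15:v, 16:v, 17:v edges: (5,13,g); (9,1,g); (10,3,h); (12,7,h); (12,9,h); (13,10,k); (14,3,h)
final:
nodes: 1:w, 3:u, 5:v, 7:w, 9:v, 10:w, 12:w, 13:w, 14:u, 15:v, 16:v, 17:v
edges: (5,13,g); (9,1,g); (10,3,h); (12,7,h); (12,9,h); (13,10,k); (14,3,h)


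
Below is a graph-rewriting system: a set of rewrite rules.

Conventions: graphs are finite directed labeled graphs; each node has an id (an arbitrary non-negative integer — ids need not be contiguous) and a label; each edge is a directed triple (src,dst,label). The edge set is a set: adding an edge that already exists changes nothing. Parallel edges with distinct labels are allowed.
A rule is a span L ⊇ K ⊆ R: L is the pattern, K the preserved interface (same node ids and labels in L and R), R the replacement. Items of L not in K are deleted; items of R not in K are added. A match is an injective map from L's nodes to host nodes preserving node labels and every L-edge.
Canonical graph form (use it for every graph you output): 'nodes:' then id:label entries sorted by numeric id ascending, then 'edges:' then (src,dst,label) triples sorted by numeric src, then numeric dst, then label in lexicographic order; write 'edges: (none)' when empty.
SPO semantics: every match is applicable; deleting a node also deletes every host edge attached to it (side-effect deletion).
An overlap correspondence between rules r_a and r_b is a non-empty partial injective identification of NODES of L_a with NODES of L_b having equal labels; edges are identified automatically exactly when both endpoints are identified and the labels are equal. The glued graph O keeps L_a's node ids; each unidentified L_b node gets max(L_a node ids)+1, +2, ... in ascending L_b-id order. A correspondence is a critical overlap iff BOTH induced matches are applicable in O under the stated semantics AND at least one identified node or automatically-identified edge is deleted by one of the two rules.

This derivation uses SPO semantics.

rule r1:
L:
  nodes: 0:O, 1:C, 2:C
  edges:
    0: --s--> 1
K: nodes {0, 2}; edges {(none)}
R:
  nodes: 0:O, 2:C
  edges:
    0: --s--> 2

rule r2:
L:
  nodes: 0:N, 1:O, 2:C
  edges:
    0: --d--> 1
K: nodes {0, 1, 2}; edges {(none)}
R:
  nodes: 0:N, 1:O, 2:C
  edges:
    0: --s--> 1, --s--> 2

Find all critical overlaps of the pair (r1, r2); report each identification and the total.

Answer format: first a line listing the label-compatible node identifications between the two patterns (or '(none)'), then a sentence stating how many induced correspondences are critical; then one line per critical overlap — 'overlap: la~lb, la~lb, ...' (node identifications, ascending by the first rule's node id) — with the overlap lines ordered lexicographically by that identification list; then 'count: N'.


label-compatible node identifications between L(r1) and L(r2): 0~1, 1~2, 2~2
2 of the induced correspondences are critical overlaps of r1 and r2.
overlap: 0~1, 1~2
overlap: 1~2
count: 2


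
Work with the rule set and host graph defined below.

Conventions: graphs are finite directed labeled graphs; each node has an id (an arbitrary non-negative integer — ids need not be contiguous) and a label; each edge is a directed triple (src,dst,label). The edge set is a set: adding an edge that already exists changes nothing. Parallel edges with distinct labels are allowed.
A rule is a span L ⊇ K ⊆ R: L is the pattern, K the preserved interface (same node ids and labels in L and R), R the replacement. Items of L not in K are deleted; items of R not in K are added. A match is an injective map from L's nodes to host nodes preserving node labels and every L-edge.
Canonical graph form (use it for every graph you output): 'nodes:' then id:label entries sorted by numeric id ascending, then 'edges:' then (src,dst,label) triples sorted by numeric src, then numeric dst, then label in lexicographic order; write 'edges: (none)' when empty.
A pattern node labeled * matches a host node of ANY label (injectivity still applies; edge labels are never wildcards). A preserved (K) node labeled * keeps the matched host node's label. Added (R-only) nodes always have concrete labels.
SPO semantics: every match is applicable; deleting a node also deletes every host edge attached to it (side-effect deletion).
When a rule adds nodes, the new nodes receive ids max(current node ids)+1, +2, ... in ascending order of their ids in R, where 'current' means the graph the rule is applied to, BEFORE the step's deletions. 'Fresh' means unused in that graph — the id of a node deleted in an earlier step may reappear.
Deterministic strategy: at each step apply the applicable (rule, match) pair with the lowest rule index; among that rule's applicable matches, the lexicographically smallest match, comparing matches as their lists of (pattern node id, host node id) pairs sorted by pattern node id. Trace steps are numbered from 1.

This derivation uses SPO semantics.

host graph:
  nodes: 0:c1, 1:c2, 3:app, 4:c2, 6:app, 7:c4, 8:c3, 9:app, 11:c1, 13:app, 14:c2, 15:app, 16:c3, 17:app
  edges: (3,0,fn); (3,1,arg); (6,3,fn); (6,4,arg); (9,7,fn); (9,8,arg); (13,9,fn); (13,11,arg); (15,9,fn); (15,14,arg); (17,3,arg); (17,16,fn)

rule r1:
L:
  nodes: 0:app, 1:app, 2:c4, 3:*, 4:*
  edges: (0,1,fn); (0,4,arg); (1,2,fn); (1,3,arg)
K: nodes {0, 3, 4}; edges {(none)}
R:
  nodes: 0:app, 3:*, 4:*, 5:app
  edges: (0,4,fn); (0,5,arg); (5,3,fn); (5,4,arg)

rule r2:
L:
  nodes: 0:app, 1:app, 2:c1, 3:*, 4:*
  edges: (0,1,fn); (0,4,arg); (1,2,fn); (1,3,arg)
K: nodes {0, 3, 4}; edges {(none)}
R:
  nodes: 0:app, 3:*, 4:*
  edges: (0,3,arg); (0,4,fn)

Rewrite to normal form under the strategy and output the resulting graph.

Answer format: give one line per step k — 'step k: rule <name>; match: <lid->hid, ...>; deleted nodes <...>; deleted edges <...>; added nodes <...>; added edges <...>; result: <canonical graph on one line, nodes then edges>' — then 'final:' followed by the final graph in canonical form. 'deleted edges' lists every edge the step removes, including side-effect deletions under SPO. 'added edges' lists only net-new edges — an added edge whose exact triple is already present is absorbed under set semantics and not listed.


step 1: rule r1; match: 0->13, 1->9, 2->7, 3->8, 4->11; deleted nodes 7, 9; deleted edges (9,7,fn); (9,8,arg); (13,9,fn); (13,11,arg); (15,9,fn); added nodes 18; added edges (13,11,fn); (13,18,arg); (18,8,fn); (18,11,arg); result: nodes: 0:c1, 1:c2, 3:app, 4:c2, 6:app, 8:c3, 11:c1, 13:app, 14:c2, 15:app, 16:c3, 17:app, 18:app edges: (3,0,fn); (3,1,arg); (6,3,fn); (6,4,arg); (13,11,fn); (13,18,arg); (15,14,arg); (17,3,arg); (17,16,fn); (18,8,fn); (18,11,arg)
step 2: rule r2; match: 0->6, 1->3, 2->0, 3->1, 4->4; deleted nodes 0, 3; deleted edges (3,0,fn); (3,1,arg); (6,3,fn); (6,4,arg); (17,3,arg); added nodes (none); added edges (6,1,arg); (6,4,fn); result: nodes: 1:c2, 4:c2, 6:app, 8:c3, 11:c1, 13:app, 14:c2, 15:app, 16:c3, 17:app, 18:app edges: (6,1,arg); (6,4,fn); (13,11,fn); (13,18,arg); (15,14,arg); (17,16,fn); (18,8,fn); (18,11,arg)
final:
nodes: 1:c2, 4:c2, 6:app, 8:c3, 11:c1, 13:app, 14:c2, 15:app, 16:c3, 17:app, 18:app
edges: (6,1,arg); (6,4,fn); (13,11,fn); (13,18,arg); (15,14,arg); (17,16,fn); (18,8,fn); (18,11,arg)


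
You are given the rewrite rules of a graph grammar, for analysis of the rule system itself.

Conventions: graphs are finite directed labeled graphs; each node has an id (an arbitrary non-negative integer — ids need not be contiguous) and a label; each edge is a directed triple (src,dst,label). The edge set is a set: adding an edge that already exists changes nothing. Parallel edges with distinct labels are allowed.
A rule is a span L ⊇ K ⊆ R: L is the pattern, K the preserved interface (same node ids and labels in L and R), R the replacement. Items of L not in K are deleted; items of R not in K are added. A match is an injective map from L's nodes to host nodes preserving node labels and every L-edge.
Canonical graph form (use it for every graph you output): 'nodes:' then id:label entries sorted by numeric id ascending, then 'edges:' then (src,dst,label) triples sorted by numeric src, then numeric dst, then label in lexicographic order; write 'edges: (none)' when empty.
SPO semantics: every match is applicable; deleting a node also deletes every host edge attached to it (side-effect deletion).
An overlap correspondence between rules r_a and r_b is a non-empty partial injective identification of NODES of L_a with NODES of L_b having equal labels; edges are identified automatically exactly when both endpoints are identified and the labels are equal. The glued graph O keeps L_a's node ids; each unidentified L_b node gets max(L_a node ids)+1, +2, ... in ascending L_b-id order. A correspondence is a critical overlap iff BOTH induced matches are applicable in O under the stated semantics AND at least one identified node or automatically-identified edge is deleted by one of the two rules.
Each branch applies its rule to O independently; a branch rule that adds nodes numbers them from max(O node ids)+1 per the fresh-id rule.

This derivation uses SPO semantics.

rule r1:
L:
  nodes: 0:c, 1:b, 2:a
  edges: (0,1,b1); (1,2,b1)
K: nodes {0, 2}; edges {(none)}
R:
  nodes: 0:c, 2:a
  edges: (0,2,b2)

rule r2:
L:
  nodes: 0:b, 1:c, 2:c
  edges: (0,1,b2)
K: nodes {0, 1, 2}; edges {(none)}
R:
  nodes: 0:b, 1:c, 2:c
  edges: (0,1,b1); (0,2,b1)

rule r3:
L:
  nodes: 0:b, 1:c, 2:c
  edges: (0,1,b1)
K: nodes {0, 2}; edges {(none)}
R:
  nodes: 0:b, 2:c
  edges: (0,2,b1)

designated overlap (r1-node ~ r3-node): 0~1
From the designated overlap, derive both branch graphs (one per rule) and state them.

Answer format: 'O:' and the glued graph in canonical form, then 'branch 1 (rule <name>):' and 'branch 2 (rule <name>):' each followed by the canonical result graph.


O:
nodes: 0:c, 1:b, 2:a, 3:b, 4:c
edges: (0,1,b1); (1,2,b1); (3,0,b1)
branch 1 (rule r1):
nodes: 0:c, 2:a, 3:b, 4:c
edges: (0,2,b2); (3,0,b1)
branch 2 (rule r3):
nodes: 1:b, 2:a, 3:b, 4:c
edges: (1,2,b1); (3,4,b1)


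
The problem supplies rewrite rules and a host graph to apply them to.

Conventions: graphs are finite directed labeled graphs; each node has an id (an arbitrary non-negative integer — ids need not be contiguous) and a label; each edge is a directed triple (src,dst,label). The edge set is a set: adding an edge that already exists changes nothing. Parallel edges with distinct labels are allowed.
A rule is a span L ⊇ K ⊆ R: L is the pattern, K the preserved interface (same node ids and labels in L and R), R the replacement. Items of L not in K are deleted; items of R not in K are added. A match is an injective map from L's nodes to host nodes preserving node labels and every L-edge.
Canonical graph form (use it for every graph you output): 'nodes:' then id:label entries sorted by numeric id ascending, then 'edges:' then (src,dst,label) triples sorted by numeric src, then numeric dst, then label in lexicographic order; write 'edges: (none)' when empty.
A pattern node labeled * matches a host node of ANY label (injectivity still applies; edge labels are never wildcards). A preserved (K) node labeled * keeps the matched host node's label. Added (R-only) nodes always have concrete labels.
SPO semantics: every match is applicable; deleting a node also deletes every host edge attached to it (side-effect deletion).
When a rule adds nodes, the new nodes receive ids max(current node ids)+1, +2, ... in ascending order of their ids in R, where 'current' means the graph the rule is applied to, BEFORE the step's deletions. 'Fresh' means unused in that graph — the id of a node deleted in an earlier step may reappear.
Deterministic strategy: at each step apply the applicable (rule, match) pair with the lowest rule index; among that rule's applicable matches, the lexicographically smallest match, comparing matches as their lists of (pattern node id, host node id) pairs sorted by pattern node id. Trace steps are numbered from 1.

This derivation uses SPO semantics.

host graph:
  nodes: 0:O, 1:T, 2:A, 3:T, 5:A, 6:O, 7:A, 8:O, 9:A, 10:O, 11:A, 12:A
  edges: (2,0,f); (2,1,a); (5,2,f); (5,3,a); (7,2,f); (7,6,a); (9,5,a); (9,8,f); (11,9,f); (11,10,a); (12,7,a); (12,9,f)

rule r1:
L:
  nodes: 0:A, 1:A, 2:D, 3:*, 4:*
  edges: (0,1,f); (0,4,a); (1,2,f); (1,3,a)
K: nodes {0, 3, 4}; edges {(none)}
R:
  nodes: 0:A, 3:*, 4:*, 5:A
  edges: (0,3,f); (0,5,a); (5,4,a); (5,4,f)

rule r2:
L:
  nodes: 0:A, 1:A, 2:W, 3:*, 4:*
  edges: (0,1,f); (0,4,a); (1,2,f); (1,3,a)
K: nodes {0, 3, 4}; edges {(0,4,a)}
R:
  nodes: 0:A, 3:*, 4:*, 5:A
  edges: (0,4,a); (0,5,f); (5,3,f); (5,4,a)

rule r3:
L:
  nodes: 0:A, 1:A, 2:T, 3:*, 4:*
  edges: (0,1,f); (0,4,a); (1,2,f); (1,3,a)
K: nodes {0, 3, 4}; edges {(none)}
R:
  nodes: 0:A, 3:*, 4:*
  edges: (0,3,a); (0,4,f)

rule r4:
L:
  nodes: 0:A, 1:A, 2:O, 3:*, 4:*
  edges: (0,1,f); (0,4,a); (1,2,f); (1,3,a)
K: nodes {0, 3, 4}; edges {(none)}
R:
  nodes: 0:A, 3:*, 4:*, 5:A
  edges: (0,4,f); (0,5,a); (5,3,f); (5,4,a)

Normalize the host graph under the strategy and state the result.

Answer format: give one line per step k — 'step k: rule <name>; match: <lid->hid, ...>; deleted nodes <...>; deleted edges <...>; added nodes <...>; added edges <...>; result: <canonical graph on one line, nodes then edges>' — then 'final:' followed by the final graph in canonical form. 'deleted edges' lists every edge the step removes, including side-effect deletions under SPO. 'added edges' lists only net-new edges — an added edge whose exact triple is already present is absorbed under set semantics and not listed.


step 1: rule r4; match: 0->5, 1->2, 2->0, 3->1, 4->3; deleted nodes 0, 2; deleted edges (2,0,f); (2,1,a); (5,2,f); (5,3,a); (7,2,f); added nodes 13; added edges (5,3,f); (5,13,a); (13,1,f); (13,3,a); result: nodes: 1:T, 3:T, 5:A, 6:O, 7:A, 8:O, 9:A, 10:O, 11:A, 12:A, 13:A edges: (5,3,f); (5,13,a); (7,6,a); (9,5,a); (9,8,f); (11,9,f); (11,10,a); (12,7,a); (12,9,f); (13,1,f); (13,3,a)
step 2: rule r4; match: 0->11, 1->9, 2->8, 3->5, 4->10; deleted nodes 8, 9; deleted edges (9,5,a); (9,8,f); (11,9,f); (11,10,a); (12,9,f); added nodes 14; added edges (11,10,f); (11,14,a); (14,5,f); (14,10,a); result: nodes: 1:T, 3:T, 5:A, 6:O, 7:A, 10:O, 11:A, 12:A, 13:A, 14:A edges: (5,3,f); (5,13,a); (7,6,a); (11,10,f); (11,14,a); (12,7,a); (13,1,f); (13,3,a); (14,5,f); (14,10,a)
step 3: rule r3; match: 0->14, 1->5, 2->3, 3->13, 4->10; deleted nodes 3, 5; deleted edges (5,3,f); (5,13,a); (13,3,a); (14,5,f); (14,10,a); added nodes (none); added edges (14,10,f); (14,13,a); result: nodes: 1:T, 6:O, 7:A, 10:O, 11:A, 12:A, 13:A, 14:A edges: (7,6,a); (11,10,f); (11,14,a); (12,7,a); (13,1,f); (14,10,f); (14,13,a)
final:
nodes: 1:T, 6:O, 7:A, 10:O, 11:A, 12:A, 13:A, 14:A
edges: (7,6,a); (11,10,f); (11,14,a); (12,7,a); (13,1,f); (14,10,f); (14,13,a)
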